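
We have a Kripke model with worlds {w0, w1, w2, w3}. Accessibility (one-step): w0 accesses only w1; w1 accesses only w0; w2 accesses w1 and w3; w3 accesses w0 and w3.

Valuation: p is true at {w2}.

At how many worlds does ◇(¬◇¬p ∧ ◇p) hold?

w0: successors {w1}; ¬◇¬p ∧ ◇p there: w1:F. ✗
w1: successors {w0}; ¬◇¬p ∧ ◇p there: w0:F. ✗
w2: successors {w1, w3}; ¬◇¬p ∧ ◇p there: w1:F, w3:F. ✗
w3: successors {w0, w3}; ¬◇¬p ∧ ◇p there: w0:F, w3:F. ✗
Satisfying worlds: ∅.

0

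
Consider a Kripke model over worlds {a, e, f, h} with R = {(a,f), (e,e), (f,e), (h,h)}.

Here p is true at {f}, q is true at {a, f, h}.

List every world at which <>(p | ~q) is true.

a: successors {f}; p | ~q there: f:T. ✓
e: successors {e}; p | ~q there: e:T. ✓
f: successors {e}; p | ~q there: e:T. ✓
h: successors {h}; p | ~q there: h:F. ✗

{a, e, f}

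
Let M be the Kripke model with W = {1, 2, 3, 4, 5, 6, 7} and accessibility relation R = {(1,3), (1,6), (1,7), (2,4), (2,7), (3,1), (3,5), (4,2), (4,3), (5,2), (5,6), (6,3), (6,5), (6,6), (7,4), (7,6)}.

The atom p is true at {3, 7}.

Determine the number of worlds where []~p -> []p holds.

4

1: []~p is F, []p is F. ✓
2: []~p is F, []p is F. ✓
3: []~p is T, []p is F. ✗
4: []~p is F, []p is F. ✓
5: []~p is T, []p is F. ✗
6: []~p is F, []p is F. ✓
7: []~p is T, []p is F. ✗
Satisfying worlds: {1, 2, 4, 6}.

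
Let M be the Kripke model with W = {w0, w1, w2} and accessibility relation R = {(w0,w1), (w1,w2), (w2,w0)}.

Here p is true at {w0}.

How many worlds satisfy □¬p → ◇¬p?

3

w0: □¬p is T, ◇¬p is T. ✓
w1: □¬p is T, ◇¬p is T. ✓
w2: □¬p is F, ◇¬p is F. ✓
Satisfying worlds: {w0, w1, w2}.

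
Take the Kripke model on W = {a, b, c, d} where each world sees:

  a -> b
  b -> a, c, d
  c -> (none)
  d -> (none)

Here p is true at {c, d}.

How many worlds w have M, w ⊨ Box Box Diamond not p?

3

a: successors {b}; Box Diamond not p there: b:F. ✗
b: successors {a, c, d}; Box Diamond not p there: a:T, c:T, d:T. ✓
c: no successors, so Box Box Diamond not p holds vacuously. ✓
d: no successors, so Box Box Diamond not p holds vacuously. ✓
Satisfying worlds: {b, c, d}.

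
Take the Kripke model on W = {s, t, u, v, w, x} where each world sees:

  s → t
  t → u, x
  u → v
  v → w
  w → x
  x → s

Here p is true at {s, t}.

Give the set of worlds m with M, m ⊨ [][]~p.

{s, u, v}

s: successors {t}; []~p there: t:T. ✓
t: successors {u, x}; []~p there: u:T, x:F. ✗
u: successors {v}; []~p there: v:T. ✓
v: successors {w}; []~p there: w:T. ✓
w: successors {x}; []~p there: x:F. ✗
x: successors {s}; []~p there: s:F. ✗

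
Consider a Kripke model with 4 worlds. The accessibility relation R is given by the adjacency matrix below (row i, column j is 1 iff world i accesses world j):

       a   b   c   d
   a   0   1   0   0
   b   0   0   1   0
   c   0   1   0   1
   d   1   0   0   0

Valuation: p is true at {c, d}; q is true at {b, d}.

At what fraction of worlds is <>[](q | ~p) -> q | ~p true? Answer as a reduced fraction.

3/4

a: <>[](q | ~p) is F, q | ~p is T. ✓
b: <>[](q | ~p) is T, q | ~p is T. ✓
c: <>[](q | ~p) is T, q | ~p is F. ✗
d: <>[](q | ~p) is T, q | ~p is T. ✓
That's 3 of 4 worlds, so 3/4.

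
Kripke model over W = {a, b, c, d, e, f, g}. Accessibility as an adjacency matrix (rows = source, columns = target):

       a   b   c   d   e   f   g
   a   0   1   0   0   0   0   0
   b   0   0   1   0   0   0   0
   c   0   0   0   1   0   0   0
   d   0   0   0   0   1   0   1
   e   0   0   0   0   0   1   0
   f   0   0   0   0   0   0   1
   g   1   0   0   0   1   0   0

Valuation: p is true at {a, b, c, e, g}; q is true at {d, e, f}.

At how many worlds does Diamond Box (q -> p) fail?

1

a: successors {b}; Box (q -> p) there: b:T. ✓
b: successors {c}; Box (q -> p) there: c:F. ✗
c: successors {d}; Box (q -> p) there: d:T. ✓
d: successors {e, g}; Box (q -> p) there: e:F, g:T. ✓
e: successors {f}; Box (q -> p) there: f:T. ✓
f: successors {g}; Box (q -> p) there: g:T. ✓
g: successors {a, e}; Box (q -> p) there: a:T, e:F. ✓
Satisfying worlds: {a, c, d, e, f, g}.
So Diamond Box (q -> p) fails at the other 1 world.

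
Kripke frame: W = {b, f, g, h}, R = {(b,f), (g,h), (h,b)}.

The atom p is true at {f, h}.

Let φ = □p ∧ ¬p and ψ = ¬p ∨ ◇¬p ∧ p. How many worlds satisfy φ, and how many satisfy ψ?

For □p ∧ ¬p:
b: □p is T, ¬p is T. ✓
f: □p is T, ¬p is F. ✗
g: □p is T, ¬p is T. ✓
h: □p is F, ¬p is F. ✗
— 2 worlds.
For ¬p ∨ ◇¬p ∧ p:
b: ¬p is T, ◇¬p ∧ p is F. ✓
f: ¬p is F, ◇¬p ∧ p is F. ✗
g: ¬p is T, ◇¬p ∧ p is F. ✓
h: ¬p is F, ◇¬p ∧ p is T. ✓
— 3 worlds.

2 and 3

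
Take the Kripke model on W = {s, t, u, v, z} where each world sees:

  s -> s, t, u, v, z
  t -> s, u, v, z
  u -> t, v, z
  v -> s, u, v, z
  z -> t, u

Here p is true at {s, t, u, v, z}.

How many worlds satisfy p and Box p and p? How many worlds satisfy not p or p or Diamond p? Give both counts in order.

For p and Box p and p:
s: p is T, Box p and p is T. ✓
t: p is T, Box p and p is T. ✓
u: p is T, Box p and p is T. ✓
v: p is T, Box p and p is T. ✓
z: p is T, Box p and p is T. ✓
— 5 worlds.
For not p or p or Diamond p:
s: not p is F, p or Diamond p is T. ✓
t: not p is F, p or Diamond p is T. ✓
u: not p is F, p or Diamond p is T. ✓
v: not p is F, p or Diamond p is T. ✓
z: not p is F, p or Diamond p is T. ✓
— 5 worlds.

5 and 5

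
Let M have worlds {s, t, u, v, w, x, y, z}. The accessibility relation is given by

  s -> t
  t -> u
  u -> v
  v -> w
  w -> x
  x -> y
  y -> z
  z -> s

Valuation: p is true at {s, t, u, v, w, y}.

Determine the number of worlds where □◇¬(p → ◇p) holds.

2

s: successors {t}; ◇¬(p → ◇p) there: t:F. ✗
t: successors {u}; ◇¬(p → ◇p) there: u:F. ✗
u: successors {v}; ◇¬(p → ◇p) there: v:T. ✓
v: successors {w}; ◇¬(p → ◇p) there: w:F. ✗
w: successors {x}; ◇¬(p → ◇p) there: x:T. ✓
x: successors {y}; ◇¬(p → ◇p) there: y:F. ✗
y: successors {z}; ◇¬(p → ◇p) there: z:F. ✗
z: successors {s}; ◇¬(p → ◇p) there: s:F. ✗
Satisfying worlds: {u, w}.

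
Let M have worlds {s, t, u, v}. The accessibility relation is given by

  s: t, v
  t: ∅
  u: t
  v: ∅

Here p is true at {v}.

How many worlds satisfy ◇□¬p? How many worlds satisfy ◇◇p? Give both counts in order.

2 and 0

For ◇□¬p:
s: successors {t, v}; □¬p there: t:T, v:T. ✓
t: no successors, so ◇□¬p fails. ✗
u: successors {t}; □¬p there: t:T. ✓
v: no successors, so ◇□¬p fails. ✗
— 2 worlds.
For ◇◇p:
s: successors {t, v}; ◇p there: t:F, v:F. ✗
t: no successors, so ◇◇p fails. ✗
u: successors {t}; ◇p there: t:F. ✗
v: no successors, so ◇◇p fails. ✗
— 0 worlds.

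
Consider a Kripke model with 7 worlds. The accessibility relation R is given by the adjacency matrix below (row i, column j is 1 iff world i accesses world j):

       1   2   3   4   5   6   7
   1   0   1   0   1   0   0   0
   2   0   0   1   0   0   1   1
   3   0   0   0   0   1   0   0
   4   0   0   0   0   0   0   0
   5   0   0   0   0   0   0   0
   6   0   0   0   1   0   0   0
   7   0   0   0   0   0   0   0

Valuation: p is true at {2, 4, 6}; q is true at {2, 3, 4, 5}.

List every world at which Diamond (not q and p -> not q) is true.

1: successors {2, 4}; not q and p -> not q there: 2:T, 4:T. ✓
2: successors {3, 6, 7}; not q and p -> not q there: 3:T, 6:T, 7:T. ✓
3: successors {5}; not q and p -> not q there: 5:T. ✓
4: no successors, so Diamond (not q and p -> not q) fails. ✗
5: no successors, so Diamond (not q and p -> not q) fails. ✗
6: successors {4}; not q and p -> not q there: 4:T. ✓
7: no successors, so Diamond (not q and p -> not q) fails. ✗

{1, 2, 3, 6}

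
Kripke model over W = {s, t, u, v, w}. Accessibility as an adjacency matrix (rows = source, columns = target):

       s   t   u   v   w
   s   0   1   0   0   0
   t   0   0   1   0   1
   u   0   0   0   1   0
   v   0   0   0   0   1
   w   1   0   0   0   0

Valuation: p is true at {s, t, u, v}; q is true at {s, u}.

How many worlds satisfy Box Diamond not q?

3

s: successors {t}; Diamond not q there: t:T. ✓
t: successors {u, w}; Diamond not q there: u:T, w:F. ✗
u: successors {v}; Diamond not q there: v:T. ✓
v: successors {w}; Diamond not q there: w:F. ✗
w: successors {s}; Diamond not q there: s:T. ✓
Satisfying worlds: {s, u, w}.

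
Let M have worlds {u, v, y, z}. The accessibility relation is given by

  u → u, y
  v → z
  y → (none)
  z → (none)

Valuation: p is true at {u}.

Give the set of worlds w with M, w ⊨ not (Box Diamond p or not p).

{u}

u: Box Diamond p or not p is F. ✓
v: Box Diamond p or not p is T. ✗
y: Box Diamond p or not p is T. ✗
z: Box Diamond p or not p is T. ✗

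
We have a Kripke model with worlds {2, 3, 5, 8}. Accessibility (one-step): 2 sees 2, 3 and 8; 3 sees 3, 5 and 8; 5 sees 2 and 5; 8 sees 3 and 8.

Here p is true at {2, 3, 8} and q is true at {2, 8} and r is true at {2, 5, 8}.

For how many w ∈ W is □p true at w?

2: successors {2, 3, 8}; p there: 2:T, 3:T, 8:T. ✓
3: successors {3, 5, 8}; p there: 3:T, 5:F, 8:T. ✗
5: successors {2, 5}; p there: 2:T, 5:F. ✗
8: successors {3, 8}; p there: 3:T, 8:T. ✓
Satisfying worlds: {2, 8}.

2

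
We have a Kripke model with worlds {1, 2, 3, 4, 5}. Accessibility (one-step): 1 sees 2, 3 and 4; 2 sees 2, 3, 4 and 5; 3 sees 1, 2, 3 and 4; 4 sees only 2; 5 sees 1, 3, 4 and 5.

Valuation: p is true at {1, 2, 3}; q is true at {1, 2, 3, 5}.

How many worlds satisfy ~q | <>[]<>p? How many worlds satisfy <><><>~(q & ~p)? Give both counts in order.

For ~q | <>[]<>p:
1: ~q is F, <>[]<>p is T. ✓
2: ~q is F, <>[]<>p is T. ✓
3: ~q is F, <>[]<>p is T. ✓
4: ~q is T, <>[]<>p is T. ✓
5: ~q is F, <>[]<>p is T. ✓
— 5 worlds.
For <><><>~(q & ~p):
1: successors {2, 3, 4}; <><>~(q & ~p) there: 2:T, 3:T, 4:T. ✓
2: successors {2, 3, 4, 5}; <><>~(q & ~p) there: 2:T, 3:T, 4:T, 5:T. ✓
3: successors {1, 2, 3, 4}; <><>~(q & ~p) there: 1:T, 2:T, 3:T, 4:T. ✓
4: successors {2}; <><>~(q & ~p) there: 2:T. ✓
5: successors {1, 3, 4, 5}; <><>~(q & ~p) there: 1:T, 3:T, 4:T, 5:T. ✓
— 5 worlds.

5 and 5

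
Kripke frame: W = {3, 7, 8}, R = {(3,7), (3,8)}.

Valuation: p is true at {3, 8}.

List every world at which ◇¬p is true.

{3}

3: successors {7, 8}; ¬p there: 7:T, 8:F. ✓
7: no successors, so ◇¬p fails. ✗
8: no successors, so ◇¬p fails. ✗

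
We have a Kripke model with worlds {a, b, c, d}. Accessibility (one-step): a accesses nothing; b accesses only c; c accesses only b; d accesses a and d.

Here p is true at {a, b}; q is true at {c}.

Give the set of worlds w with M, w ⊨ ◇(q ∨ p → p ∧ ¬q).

a: no successors, so ◇(q ∨ p → p ∧ ¬q) fails. ✗
b: successors {c}; q ∨ p → p ∧ ¬q there: c:F. ✗
c: successors {b}; q ∨ p → p ∧ ¬q there: b:T. ✓
d: successors {a, d}; q ∨ p → p ∧ ¬q there: a:T, d:T. ✓

{c, d}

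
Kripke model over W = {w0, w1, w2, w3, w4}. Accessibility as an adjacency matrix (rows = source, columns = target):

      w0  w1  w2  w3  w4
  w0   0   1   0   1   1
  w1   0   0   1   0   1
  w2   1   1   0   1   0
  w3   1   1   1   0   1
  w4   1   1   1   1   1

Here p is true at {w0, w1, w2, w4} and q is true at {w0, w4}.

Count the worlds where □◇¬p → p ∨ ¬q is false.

0

w0: □◇¬p is F, p ∨ ¬q is T. ✓
w1: □◇¬p is T, p ∨ ¬q is T. ✓
w2: □◇¬p is F, p ∨ ¬q is T. ✓
w3: □◇¬p is F, p ∨ ¬q is T. ✓
w4: □◇¬p is F, p ∨ ¬q is T. ✓
Satisfying worlds: {w0, w1, w2, w3, w4}.
So □◇¬p → p ∨ ¬q fails at the other 0 worlds.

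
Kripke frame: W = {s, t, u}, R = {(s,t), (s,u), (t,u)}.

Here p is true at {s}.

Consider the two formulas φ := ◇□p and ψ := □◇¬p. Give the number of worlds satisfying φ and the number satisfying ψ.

2 and 1

For ◇□p:
s: successors {t, u}; □p there: t:F, u:T. ✓
t: successors {u}; □p there: u:T. ✓
u: no successors, so ◇□p fails. ✗
— 2 worlds.
For □◇¬p:
s: successors {t, u}; ◇¬p there: t:T, u:F. ✗
t: successors {u}; ◇¬p there: u:F. ✗
u: no successors, so □◇¬p holds vacuously. ✓
— 1 world.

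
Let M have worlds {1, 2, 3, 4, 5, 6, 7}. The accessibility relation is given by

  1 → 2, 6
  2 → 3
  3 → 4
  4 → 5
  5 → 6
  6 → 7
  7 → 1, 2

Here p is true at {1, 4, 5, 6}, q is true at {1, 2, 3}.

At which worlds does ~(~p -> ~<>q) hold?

{2, 7}

1: ~p -> ~<>q is T. ✗
2: ~p -> ~<>q is F. ✓
3: ~p -> ~<>q is T. ✗
4: ~p -> ~<>q is T. ✗
5: ~p -> ~<>q is T. ✗
6: ~p -> ~<>q is T. ✗
7: ~p -> ~<>q is F. ✓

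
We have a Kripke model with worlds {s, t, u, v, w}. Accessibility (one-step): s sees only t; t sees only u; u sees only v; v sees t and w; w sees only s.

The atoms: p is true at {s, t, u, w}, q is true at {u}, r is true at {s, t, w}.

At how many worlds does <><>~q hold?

4

s: successors {t}; <>~q there: t:F. ✗
t: successors {u}; <>~q there: u:T. ✓
u: successors {v}; <>~q there: v:T. ✓
v: successors {t, w}; <>~q there: t:F, w:T. ✓
w: successors {s}; <>~q there: s:T. ✓
Satisfying worlds: {t, u, v, w}.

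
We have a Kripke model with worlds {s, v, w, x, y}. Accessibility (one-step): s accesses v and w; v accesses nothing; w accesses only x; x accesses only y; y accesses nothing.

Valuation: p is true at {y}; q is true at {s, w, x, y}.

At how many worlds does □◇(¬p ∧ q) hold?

s: successors {v, w}; ◇(¬p ∧ q) there: v:F, w:T. ✗
v: no successors, so □◇(¬p ∧ q) holds vacuously. ✓
w: successors {x}; ◇(¬p ∧ q) there: x:F. ✗
x: successors {y}; ◇(¬p ∧ q) there: y:F. ✗
y: no successors, so □◇(¬p ∧ q) holds vacuously. ✓
Satisfying worlds: {v, y}.

2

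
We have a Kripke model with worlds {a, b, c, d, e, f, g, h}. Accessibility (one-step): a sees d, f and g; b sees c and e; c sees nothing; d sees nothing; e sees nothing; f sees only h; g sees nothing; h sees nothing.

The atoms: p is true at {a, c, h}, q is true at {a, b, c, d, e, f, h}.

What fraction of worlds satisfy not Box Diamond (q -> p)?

a: Box Diamond (q -> p) is F. ✓
b: Box Diamond (q -> p) is F. ✓
c: Box Diamond (q -> p) is T. ✗
d: Box Diamond (q -> p) is T. ✗
e: Box Diamond (q -> p) is T. ✗
f: Box Diamond (q -> p) is F. ✓
g: Box Diamond (q -> p) is T. ✗
h: Box Diamond (q -> p) is T. ✗
That's 3 of 8 worlds, so 3/8.

3/8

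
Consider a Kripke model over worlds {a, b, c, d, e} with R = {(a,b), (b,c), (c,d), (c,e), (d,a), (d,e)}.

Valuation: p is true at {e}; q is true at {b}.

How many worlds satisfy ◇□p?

2

a: successors {b}; □p there: b:F. ✗
b: successors {c}; □p there: c:F. ✗
c: successors {d, e}; □p there: d:F, e:T. ✓
d: successors {a, e}; □p there: a:F, e:T. ✓
e: no successors, so ◇□p fails. ✗
Satisfying worlds: {c, d}.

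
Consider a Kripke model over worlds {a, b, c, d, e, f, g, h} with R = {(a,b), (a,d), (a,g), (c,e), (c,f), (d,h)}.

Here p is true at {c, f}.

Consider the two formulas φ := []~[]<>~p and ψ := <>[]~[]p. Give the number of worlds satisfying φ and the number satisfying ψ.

For []~[]<>~p:
a: successors {b, d, g}; ~[]<>~p there: b:F, d:T, g:F. ✗
b: no successors, so []~[]<>~p holds vacuously. ✓
c: successors {e, f}; ~[]<>~p there: e:F, f:F. ✗
d: successors {h}; ~[]<>~p there: h:F. ✗
e: no successors, so []~[]<>~p holds vacuously. ✓
f: no successors, so []~[]<>~p holds vacuously. ✓
g: no successors, so []~[]<>~p holds vacuously. ✓
h: no successors, so []~[]<>~p holds vacuously. ✓
— 5 worlds.
For <>[]~[]p:
a: successors {b, d, g}; []~[]p there: b:T, d:F, g:T. ✓
b: no successors, so <>[]~[]p fails. ✗
c: successors {e, f}; []~[]p there: e:T, f:T. ✓
d: successors {h}; []~[]p there: h:T. ✓
e: no successors, so <>[]~[]p fails. ✗
f: no successors, so <>[]~[]p fails. ✗
g: no successors, so <>[]~[]p fails. ✗
h: no successors, so <>[]~[]p fails. ✗
— 3 worlds.

5 and 3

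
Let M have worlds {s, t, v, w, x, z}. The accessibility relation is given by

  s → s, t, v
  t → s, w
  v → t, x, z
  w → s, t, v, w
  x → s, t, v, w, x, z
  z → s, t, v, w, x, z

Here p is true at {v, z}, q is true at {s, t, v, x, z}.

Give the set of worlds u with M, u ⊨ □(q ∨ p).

{s, v}

s: successors {s, t, v}; q ∨ p there: s:T, t:T, v:T. ✓
t: successors {s, w}; q ∨ p there: s:T, w:F. ✗
v: successors {t, x, z}; q ∨ p there: t:T, x:T, z:T. ✓
w: successors {s, t, v, w}; q ∨ p there: s:T, t:T, v:T, w:F. ✗
x: successors {s, t, v, w, x, z}; q ∨ p there: s:T, t:T, v:T, w:F, x:T, z:T. ✗
z: successors {s, t, v, w, x, z}; q ∨ p there: s:T, t:T, v:T, w:F, x:T, z:T. ✗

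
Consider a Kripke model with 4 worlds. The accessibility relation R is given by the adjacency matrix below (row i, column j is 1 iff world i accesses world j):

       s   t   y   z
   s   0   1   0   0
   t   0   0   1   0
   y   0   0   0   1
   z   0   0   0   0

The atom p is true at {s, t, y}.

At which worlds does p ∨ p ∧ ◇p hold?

{s, t, y}

s: p is T, p ∧ ◇p is T. ✓
t: p is T, p ∧ ◇p is T. ✓
y: p is T, p ∧ ◇p is F. ✓
z: p is F, p ∧ ◇p is F. ✗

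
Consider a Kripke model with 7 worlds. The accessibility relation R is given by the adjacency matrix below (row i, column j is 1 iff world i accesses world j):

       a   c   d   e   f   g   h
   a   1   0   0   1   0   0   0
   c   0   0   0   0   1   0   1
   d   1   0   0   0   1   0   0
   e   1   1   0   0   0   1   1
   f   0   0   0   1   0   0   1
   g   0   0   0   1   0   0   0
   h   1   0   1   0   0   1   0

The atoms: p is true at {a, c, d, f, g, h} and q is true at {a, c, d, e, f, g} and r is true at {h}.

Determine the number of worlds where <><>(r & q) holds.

a: successors {a, e}; <>(r & q) there: a:F, e:F. ✗
c: successors {f, h}; <>(r & q) there: f:F, h:F. ✗
d: successors {a, f}; <>(r & q) there: a:F, f:F. ✗
e: successors {a, c, g, h}; <>(r & q) there: a:F, c:F, g:F, h:F. ✗
f: successors {e, h}; <>(r & q) there: e:F, h:F. ✗
g: successors {e}; <>(r & q) there: e:F. ✗
h: successors {a, d, g}; <>(r & q) there: a:F, d:F, g:F. ✗
Satisfying worlds: ∅.

0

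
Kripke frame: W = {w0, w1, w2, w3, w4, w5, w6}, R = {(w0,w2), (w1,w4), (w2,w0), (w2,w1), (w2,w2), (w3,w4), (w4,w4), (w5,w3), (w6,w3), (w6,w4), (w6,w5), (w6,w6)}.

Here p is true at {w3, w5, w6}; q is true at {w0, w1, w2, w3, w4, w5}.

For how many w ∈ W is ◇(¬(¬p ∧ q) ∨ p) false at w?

w0: successors {w2}; ¬(¬p ∧ q) ∨ p there: w2:F. ✗
w1: successors {w4}; ¬(¬p ∧ q) ∨ p there: w4:F. ✗
w2: successors {w0, w1, w2}; ¬(¬p ∧ q) ∨ p there: w0:F, w1:F, w2:F. ✗
w3: successors {w4}; ¬(¬p ∧ q) ∨ p there: w4:F. ✗
w4: successors {w4}; ¬(¬p ∧ q) ∨ p there: w4:F. ✗
w5: successors {w3}; ¬(¬p ∧ q) ∨ p there: w3:T. ✓
w6: successors {w3, w4, w5, w6}; ¬(¬p ∧ q) ∨ p there: w3:T, w4:F, w5:T, w6:T. ✓
Satisfying worlds: {w5, w6}.
So ◇(¬(¬p ∧ q) ∨ p) fails at the other 5 worlds.

5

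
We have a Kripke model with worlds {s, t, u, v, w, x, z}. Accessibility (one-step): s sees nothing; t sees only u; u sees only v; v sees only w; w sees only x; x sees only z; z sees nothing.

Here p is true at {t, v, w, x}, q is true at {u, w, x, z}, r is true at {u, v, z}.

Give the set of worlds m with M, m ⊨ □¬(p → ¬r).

s: no successors, so □¬(p → ¬r) holds vacuously. ✓
t: successors {u}; ¬(p → ¬r) there: u:F. ✗
u: successors {v}; ¬(p → ¬r) there: v:T. ✓
v: successors {w}; ¬(p → ¬r) there: w:F. ✗
w: successors {x}; ¬(p → ¬r) there: x:F. ✗
x: successors {z}; ¬(p → ¬r) there: z:F. ✗
z: no successors, so □¬(p → ¬r) holds vacuously. ✓

{s, u, z}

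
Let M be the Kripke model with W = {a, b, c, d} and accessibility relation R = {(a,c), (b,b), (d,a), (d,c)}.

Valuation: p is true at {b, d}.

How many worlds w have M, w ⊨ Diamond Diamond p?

a: successors {c}; Diamond p there: c:F. ✗
b: successors {b}; Diamond p there: b:T. ✓
c: no successors, so Diamond Diamond p fails. ✗
d: successors {a, c}; Diamond p there: a:F, c:F. ✗
Satisfying worlds: {b}.

1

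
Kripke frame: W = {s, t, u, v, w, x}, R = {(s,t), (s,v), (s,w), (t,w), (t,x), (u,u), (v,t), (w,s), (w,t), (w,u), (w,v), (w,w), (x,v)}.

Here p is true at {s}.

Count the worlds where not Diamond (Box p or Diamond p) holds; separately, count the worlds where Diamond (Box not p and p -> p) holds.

For not Diamond (Box p or Diamond p):
s: Diamond (Box p or Diamond p) is T. ✗
t: Diamond (Box p or Diamond p) is T. ✗
u: Diamond (Box p or Diamond p) is F. ✓
v: Diamond (Box p or Diamond p) is F. ✓
w: Diamond (Box p or Diamond p) is T. ✗
x: Diamond (Box p or Diamond p) is F. ✓
— 3 worlds.
For Diamond (Box not p and p -> p):
s: successors {t, v, w}; Box not p and p -> p there: t:T, v:T, w:T. ✓
t: successors {w, x}; Box not p and p -> p there: w:T, x:T. ✓
u: successors {u}; Box not p and p -> p there: u:T. ✓
v: successors {t}; Box not p and p -> p there: t:T. ✓
w: successors {s, t, u, v, w}; Box not p and p -> p there: s:T, t:T, u:T, v:T, w:T. ✓
x: successors {v}; Box not p and p -> p there: v:T. ✓
— 6 worlds.

3 and 6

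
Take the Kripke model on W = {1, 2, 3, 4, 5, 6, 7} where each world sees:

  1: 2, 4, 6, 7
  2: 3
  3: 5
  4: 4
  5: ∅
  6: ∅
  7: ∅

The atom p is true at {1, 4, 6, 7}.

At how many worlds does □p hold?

4

1: successors {2, 4, 6, 7}; p there: 2:F, 4:T, 6:T, 7:T. ✗
2: successors {3}; p there: 3:F. ✗
3: successors {5}; p there: 5:F. ✗
4: successors {4}; p there: 4:T. ✓
5: no successors, so □p holds vacuously. ✓
6: no successors, so □p holds vacuously. ✓
7: no successors, so □p holds vacuously. ✓
Satisfying worlds: {4, 5, 6, 7}.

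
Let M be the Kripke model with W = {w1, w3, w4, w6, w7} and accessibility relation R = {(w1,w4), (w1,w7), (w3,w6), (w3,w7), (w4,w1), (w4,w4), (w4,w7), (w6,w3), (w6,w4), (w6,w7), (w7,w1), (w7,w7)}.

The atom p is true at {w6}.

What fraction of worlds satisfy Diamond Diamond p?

w1: successors {w4, w7}; Diamond p there: w4:F, w7:F. ✗
w3: successors {w6, w7}; Diamond p there: w6:F, w7:F. ✗
w4: successors {w1, w4, w7}; Diamond p there: w1:F, w4:F, w7:F. ✗
w6: successors {w3, w4, w7}; Diamond p there: w3:T, w4:F, w7:F. ✓
w7: successors {w1, w7}; Diamond p there: w1:F, w7:F. ✗
That's 1 of 5 worlds, so 1/5.

1/5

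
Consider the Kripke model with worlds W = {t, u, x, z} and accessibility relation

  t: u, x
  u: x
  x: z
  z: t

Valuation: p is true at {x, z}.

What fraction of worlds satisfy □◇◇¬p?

t: successors {u, x}; ◇◇¬p there: u:F, x:T. ✗
u: successors {x}; ◇◇¬p there: x:T. ✓
x: successors {z}; ◇◇¬p there: z:T. ✓
z: successors {t}; ◇◇¬p there: t:F. ✗
That's 2 of 4 worlds, so 2/4 = 1/2.

1/2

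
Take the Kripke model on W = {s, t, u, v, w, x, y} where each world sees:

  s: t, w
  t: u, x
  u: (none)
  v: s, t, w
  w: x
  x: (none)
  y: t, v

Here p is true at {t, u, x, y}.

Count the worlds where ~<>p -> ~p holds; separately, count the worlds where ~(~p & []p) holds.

5 and 6

For ~<>p -> ~p:
s: ~<>p is F, ~p is T. ✓
t: ~<>p is F, ~p is F. ✓
u: ~<>p is T, ~p is F. ✗
v: ~<>p is F, ~p is T. ✓
w: ~<>p is F, ~p is T. ✓
x: ~<>p is T, ~p is F. ✗
y: ~<>p is F, ~p is F. ✓
— 5 worlds.
For ~(~p & []p):
s: ~p & []p is F. ✓
t: ~p & []p is F. ✓
u: ~p & []p is F. ✓
v: ~p & []p is F. ✓
w: ~p & []p is T. ✗
x: ~p & []p is F. ✓
y: ~p & []p is F. ✓
— 6 worlds.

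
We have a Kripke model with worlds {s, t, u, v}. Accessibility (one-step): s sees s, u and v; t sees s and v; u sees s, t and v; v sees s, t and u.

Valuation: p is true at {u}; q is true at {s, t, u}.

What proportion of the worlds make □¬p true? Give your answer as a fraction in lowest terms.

1/2

s: successors {s, u, v}; ¬p there: s:T, u:F, v:T. ✗
t: successors {s, v}; ¬p there: s:T, v:T. ✓
u: successors {s, t, v}; ¬p there: s:T, t:T, v:T. ✓
v: successors {s, t, u}; ¬p there: s:T, t:T, u:F. ✗
That's 2 of 4 worlds, so 2/4 = 1/2.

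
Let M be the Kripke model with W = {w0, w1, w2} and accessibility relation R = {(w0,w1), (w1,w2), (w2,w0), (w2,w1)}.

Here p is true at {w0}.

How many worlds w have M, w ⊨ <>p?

w0: successors {w1}; p there: w1:F. ✗
w1: successors {w2}; p there: w2:F. ✗
w2: successors {w0, w1}; p there: w0:T, w1:F. ✓
Satisfying worlds: {w2}.

1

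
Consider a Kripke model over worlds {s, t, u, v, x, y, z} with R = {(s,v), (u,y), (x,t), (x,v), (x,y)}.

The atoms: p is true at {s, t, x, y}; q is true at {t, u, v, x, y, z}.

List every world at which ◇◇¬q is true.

s: successors {v}; ◇¬q there: v:F. ✗
t: no successors, so ◇◇¬q fails. ✗
u: successors {y}; ◇¬q there: y:F. ✗
v: no successors, so ◇◇¬q fails. ✗
x: successors {t, v, y}; ◇¬q there: t:F, v:F, y:F. ✗
y: no successors, so ◇◇¬q fails. ✗
z: no successors, so ◇◇¬q fails. ✗

∅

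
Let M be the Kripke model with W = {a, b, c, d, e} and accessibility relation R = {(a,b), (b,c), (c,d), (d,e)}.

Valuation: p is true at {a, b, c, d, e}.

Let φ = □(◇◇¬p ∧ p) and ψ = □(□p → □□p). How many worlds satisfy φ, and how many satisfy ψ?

For □(◇◇¬p ∧ p):
a: successors {b}; ◇◇¬p ∧ p there: b:F. ✗
b: successors {c}; ◇◇¬p ∧ p there: c:F. ✗
c: successors {d}; ◇◇¬p ∧ p there: d:F. ✗
d: successors {e}; ◇◇¬p ∧ p there: e:F. ✗
e: no successors, so □(◇◇¬p ∧ p) holds vacuously. ✓
— 1 world.
For □(□p → □□p):
a: successors {b}; □p → □□p there: b:T. ✓
b: successors {c}; □p → □□p there: c:T. ✓
c: successors {d}; □p → □□p there: d:T. ✓
d: successors {e}; □p → □□p there: e:T. ✓
e: no successors, so □(□p → □□p) holds vacuously. ✓
— 5 worlds.

1 and 5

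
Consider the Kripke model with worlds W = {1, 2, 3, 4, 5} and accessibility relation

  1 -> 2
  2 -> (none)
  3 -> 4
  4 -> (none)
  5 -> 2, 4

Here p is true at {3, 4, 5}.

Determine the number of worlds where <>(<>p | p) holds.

1: successors {2}; <>p | p there: 2:F. ✗
2: no successors, so <>(<>p | p) fails. ✗
3: successors {4}; <>p | p there: 4:T. ✓
4: no successors, so <>(<>p | p) fails. ✗
5: successors {2, 4}; <>p | p there: 2:F, 4:T. ✓
Satisfying worlds: {3, 5}.

2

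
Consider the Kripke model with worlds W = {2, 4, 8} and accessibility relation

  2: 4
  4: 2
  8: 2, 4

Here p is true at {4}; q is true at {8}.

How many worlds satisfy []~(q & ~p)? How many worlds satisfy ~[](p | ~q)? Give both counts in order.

3 and 0

For []~(q & ~p):
2: successors {4}; ~(q & ~p) there: 4:T. ✓
4: successors {2}; ~(q & ~p) there: 2:T. ✓
8: successors {2, 4}; ~(q & ~p) there: 2:T, 4:T. ✓
— 3 worlds.
For ~[](p | ~q):
2: [](p | ~q) is T. ✗
4: [](p | ~q) is T. ✗
8: [](p | ~q) is T. ✗
— 0 worlds.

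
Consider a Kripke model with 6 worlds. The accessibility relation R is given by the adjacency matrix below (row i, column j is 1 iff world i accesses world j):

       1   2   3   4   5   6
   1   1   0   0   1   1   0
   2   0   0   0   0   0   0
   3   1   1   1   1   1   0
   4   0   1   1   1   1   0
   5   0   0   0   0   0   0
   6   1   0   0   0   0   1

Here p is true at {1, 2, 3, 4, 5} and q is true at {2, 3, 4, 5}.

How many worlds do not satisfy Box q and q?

1: Box q is F, q is F. ✗
2: Box q is T, q is T. ✓
3: Box q is F, q is T. ✗
4: Box q is T, q is T. ✓
5: Box q is T, q is T. ✓
6: Box q is F, q is F. ✗
Satisfying worlds: {2, 4, 5}.
So Box q and q fails at the other 3 worlds.

3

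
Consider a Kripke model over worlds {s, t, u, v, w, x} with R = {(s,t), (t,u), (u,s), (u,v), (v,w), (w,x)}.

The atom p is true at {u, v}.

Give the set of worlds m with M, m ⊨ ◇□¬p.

s: successors {t}; □¬p there: t:F. ✗
t: successors {u}; □¬p there: u:F. ✗
u: successors {s, v}; □¬p there: s:T, v:T. ✓
v: successors {w}; □¬p there: w:T. ✓
w: successors {x}; □¬p there: x:T. ✓
x: no successors, so ◇□¬p fails. ✗

{u, v, w}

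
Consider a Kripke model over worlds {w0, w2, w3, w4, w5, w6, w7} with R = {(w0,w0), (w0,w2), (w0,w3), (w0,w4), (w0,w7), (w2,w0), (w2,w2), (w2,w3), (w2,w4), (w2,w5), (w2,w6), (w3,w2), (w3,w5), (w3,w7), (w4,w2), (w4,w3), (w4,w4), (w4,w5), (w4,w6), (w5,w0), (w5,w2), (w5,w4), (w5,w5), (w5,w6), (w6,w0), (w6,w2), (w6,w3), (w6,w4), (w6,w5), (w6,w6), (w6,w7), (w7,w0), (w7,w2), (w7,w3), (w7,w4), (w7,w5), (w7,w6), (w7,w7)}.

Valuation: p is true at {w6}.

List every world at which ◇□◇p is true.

{w0, w2, w4, w6, w7}

w0: successors {w0, w2, w3, w4, w7}; □◇p there: w0:F, w2:F, w3:T, w4:F, w7:F. ✓
w2: successors {w0, w2, w3, w4, w5, w6}; □◇p there: w0:F, w2:F, w3:T, w4:F, w5:F, w6:F. ✓
w3: successors {w2, w5, w7}; □◇p there: w2:F, w5:F, w7:F. ✗
w4: successors {w2, w3, w4, w5, w6}; □◇p there: w2:F, w3:T, w4:F, w5:F, w6:F. ✓
w5: successors {w0, w2, w4, w5, w6}; □◇p there: w0:F, w2:F, w4:F, w5:F, w6:F. ✗
w6: successors {w0, w2, w3, w4, w5, w6, w7}; □◇p there: w0:F, w2:F, w3:T, w4:F, w5:F, w6:F, w7:F. ✓
w7: successors {w0, w2, w3, w4, w5, w6, w7}; □◇p there: w0:F, w2:F, w3:T, w4:F, w5:F, w6:F, w7:F. ✓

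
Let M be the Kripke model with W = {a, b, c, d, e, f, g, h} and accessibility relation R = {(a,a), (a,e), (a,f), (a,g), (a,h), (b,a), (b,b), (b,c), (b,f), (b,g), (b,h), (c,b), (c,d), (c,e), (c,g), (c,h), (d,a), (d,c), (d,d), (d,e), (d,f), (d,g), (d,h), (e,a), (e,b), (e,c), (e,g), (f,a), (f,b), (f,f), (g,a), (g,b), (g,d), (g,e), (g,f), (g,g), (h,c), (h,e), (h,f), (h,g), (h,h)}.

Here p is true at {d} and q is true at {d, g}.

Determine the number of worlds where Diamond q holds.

a: successors {a, e, f, g, h}; q there: a:F, e:F, f:F, g:T, h:F. ✓
b: successors {a, b, c, f, g, h}; q there: a:F, b:F, c:F, f:F, g:T, h:F. ✓
c: successors {b, d, e, g, h}; q there: b:F, d:T, e:F, g:T, h:F. ✓
d: successors {a, c, d, e, f, g, h}; q there: a:F, c:F, d:T, e:F, f:F, g:T, h:F. ✓
e: successors {a, b, c, g}; q there: a:F, b:F, c:F, g:T. ✓
f: successors {a, b, f}; q there: a:F, b:F, f:F. ✗
g: successors {a, b, d, e, f, g}; q there: a:F, b:F, d:T, e:F, f:F, g:T. ✓
h: successors {c, e, f, g, h}; q there: c:F, e:F, f:F, g:T, h:F. ✓
Satisfying worlds: {a, b, c, d, e, g, h}.

7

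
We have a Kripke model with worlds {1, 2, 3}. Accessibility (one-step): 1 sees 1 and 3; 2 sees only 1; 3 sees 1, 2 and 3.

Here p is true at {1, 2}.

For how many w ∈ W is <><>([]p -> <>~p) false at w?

1: successors {1, 3}; <>([]p -> <>~p) there: 1:T, 3:T. ✓
2: successors {1}; <>([]p -> <>~p) there: 1:T. ✓
3: successors {1, 2, 3}; <>([]p -> <>~p) there: 1:T, 2:T, 3:T. ✓
Satisfying worlds: {1, 2, 3}.
So <><>([]p -> <>~p) fails at the other 0 worlds.

0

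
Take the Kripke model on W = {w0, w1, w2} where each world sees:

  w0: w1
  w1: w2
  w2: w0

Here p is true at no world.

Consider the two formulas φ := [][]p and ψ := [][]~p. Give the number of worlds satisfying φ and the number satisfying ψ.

For [][]p:
w0: successors {w1}; []p there: w1:F. ✗
w1: successors {w2}; []p there: w2:F. ✗
w2: successors {w0}; []p there: w0:F. ✗
— 0 worlds.
For [][]~p:
w0: successors {w1}; []~p there: w1:T. ✓
w1: successors {w2}; []~p there: w2:T. ✓
w2: successors {w0}; []~p there: w0:T. ✓
— 3 worlds.

0 and 3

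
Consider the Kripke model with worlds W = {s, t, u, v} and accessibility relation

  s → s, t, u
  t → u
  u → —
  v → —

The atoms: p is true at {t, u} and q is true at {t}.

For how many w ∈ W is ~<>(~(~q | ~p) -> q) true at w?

s: <>(~(~q | ~p) -> q) is T. ✗
t: <>(~(~q | ~p) -> q) is T. ✗
u: <>(~(~q | ~p) -> q) is F. ✓
v: <>(~(~q | ~p) -> q) is F. ✓
Satisfying worlds: {u, v}.

2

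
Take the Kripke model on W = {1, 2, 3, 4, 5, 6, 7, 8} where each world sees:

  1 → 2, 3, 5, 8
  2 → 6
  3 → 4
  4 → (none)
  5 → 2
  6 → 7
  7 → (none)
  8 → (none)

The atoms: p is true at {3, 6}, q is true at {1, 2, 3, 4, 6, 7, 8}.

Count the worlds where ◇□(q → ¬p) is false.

4

1: successors {2, 3, 5, 8}; □(q → ¬p) there: 2:F, 3:T, 5:T, 8:T. ✓
2: successors {6}; □(q → ¬p) there: 6:T. ✓
3: successors {4}; □(q → ¬p) there: 4:T. ✓
4: no successors, so ◇□(q → ¬p) fails. ✗
5: successors {2}; □(q → ¬p) there: 2:F. ✗
6: successors {7}; □(q → ¬p) there: 7:T. ✓
7: no successors, so ◇□(q → ¬p) fails. ✗
8: no successors, so ◇□(q → ¬p) fails. ✗
Satisfying worlds: {1, 2, 3, 6}.
So ◇□(q → ¬p) fails at the other 4 worlds.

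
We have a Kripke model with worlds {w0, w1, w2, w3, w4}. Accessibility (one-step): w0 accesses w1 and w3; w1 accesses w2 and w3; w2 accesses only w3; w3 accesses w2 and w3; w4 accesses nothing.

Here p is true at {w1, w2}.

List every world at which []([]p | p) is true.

{w4}

w0: successors {w1, w3}; []p | p there: w1:T, w3:F. ✗
w1: successors {w2, w3}; []p | p there: w2:T, w3:F. ✗
w2: successors {w3}; []p | p there: w3:F. ✗
w3: successors {w2, w3}; []p | p there: w2:T, w3:F. ✗
w4: no successors, so []([]p | p) holds vacuously. ✓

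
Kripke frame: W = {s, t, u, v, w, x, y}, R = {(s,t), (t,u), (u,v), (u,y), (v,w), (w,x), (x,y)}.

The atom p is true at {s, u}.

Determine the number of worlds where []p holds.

2

s: successors {t}; p there: t:F. ✗
t: successors {u}; p there: u:T. ✓
u: successors {v, y}; p there: v:F, y:F. ✗
v: successors {w}; p there: w:F. ✗
w: successors {x}; p there: x:F. ✗
x: successors {y}; p there: y:F. ✗
y: no successors, so []p holds vacuously. ✓
Satisfying worlds: {t, y}.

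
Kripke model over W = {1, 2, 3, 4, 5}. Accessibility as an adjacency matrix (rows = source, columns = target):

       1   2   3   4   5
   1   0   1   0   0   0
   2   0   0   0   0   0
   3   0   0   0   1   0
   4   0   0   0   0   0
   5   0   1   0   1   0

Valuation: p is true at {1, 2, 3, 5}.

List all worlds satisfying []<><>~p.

1: successors {2}; <><>~p there: 2:F. ✗
2: no successors, so []<><>~p holds vacuously. ✓
3: successors {4}; <><>~p there: 4:F. ✗
4: no successors, so []<><>~p holds vacuously. ✓
5: successors {2, 4}; <><>~p there: 2:F, 4:F. ✗

{2, 4}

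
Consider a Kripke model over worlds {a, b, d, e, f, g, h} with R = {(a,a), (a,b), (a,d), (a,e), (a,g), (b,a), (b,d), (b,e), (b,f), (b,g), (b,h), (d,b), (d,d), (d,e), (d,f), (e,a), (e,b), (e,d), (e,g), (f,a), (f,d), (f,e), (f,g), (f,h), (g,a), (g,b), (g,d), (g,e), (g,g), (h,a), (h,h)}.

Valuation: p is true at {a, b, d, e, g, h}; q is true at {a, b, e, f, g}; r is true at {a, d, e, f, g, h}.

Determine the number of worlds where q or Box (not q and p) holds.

5

a: q is T, Box (not q and p) is F. ✓
b: q is T, Box (not q and p) is F. ✓
d: q is F, Box (not q and p) is F. ✗
e: q is T, Box (not q and p) is F. ✓
f: q is T, Box (not q and p) is F. ✓
g: q is T, Box (not q and p) is F. ✓
h: q is F, Box (not q and p) is F. ✗
Satisfying worlds: {a, b, e, f, g}.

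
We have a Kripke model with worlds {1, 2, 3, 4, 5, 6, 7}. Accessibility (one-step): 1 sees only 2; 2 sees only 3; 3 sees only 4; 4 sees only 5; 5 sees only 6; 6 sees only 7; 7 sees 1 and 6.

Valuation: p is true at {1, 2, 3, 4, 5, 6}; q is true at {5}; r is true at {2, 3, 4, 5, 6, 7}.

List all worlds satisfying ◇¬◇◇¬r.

1: successors {2}; ¬◇◇¬r there: 2:T. ✓
2: successors {3}; ¬◇◇¬r there: 3:T. ✓
3: successors {4}; ¬◇◇¬r there: 4:T. ✓
4: successors {5}; ¬◇◇¬r there: 5:T. ✓
5: successors {6}; ¬◇◇¬r there: 6:F. ✗
6: successors {7}; ¬◇◇¬r there: 7:T. ✓
7: successors {1, 6}; ¬◇◇¬r there: 1:T, 6:F. ✓

{1, 2, 3, 4, 6, 7}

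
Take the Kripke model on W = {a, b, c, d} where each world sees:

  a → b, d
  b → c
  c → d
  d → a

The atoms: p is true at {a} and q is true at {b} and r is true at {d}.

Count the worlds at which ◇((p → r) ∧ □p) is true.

2

a: successors {b, d}; (p → r) ∧ □p there: b:F, d:T. ✓
b: successors {c}; (p → r) ∧ □p there: c:F. ✗
c: successors {d}; (p → r) ∧ □p there: d:T. ✓
d: successors {a}; (p → r) ∧ □p there: a:F. ✗
Satisfying worlds: {a, c}.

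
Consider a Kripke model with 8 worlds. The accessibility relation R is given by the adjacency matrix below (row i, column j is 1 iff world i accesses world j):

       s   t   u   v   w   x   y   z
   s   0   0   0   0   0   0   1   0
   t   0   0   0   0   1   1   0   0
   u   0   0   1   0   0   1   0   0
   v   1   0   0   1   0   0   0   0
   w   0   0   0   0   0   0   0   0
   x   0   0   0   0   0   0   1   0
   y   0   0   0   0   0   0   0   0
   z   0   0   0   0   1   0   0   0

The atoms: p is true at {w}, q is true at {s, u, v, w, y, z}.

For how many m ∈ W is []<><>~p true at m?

2

s: successors {y}; <><>~p there: y:F. ✗
t: successors {w, x}; <><>~p there: w:F, x:F. ✗
u: successors {u, x}; <><>~p there: u:T, x:F. ✗
v: successors {s, v}; <><>~p there: s:F, v:T. ✗
w: no successors, so []<><>~p holds vacuously. ✓
x: successors {y}; <><>~p there: y:F. ✗
y: no successors, so []<><>~p holds vacuously. ✓
z: successors {w}; <><>~p there: w:F. ✗
Satisfying worlds: {w, y}.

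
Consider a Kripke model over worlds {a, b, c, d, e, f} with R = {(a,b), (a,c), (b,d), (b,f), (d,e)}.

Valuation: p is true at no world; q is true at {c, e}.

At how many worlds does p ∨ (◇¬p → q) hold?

a: p is F, ◇¬p → q is F. ✗
b: p is F, ◇¬p → q is F. ✗
c: p is F, ◇¬p → q is T. ✓
d: p is F, ◇¬p → q is F. ✗
e: p is F, ◇¬p → q is T. ✓
f: p is F, ◇¬p → q is T. ✓
Satisfying worlds: {c, e, f}.

3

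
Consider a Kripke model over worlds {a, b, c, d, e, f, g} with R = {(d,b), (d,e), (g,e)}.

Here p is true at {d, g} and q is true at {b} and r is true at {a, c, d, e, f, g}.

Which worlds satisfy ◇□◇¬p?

a: no successors, so ◇□◇¬p fails. ✗
b: no successors, so ◇□◇¬p fails. ✗
c: no successors, so ◇□◇¬p fails. ✗
d: successors {b, e}; □◇¬p there: b:T, e:T. ✓
e: no successors, so ◇□◇¬p fails. ✗
f: no successors, so ◇□◇¬p fails. ✗
g: successors {e}; □◇¬p there: e:T. ✓

{d, g}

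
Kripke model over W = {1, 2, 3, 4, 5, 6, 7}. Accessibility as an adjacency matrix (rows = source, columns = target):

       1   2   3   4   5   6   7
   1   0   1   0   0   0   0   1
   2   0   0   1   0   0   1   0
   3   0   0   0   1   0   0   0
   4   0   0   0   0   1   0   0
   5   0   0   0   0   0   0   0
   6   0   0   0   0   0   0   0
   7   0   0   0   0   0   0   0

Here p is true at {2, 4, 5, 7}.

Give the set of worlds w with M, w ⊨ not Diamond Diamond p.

{1, 4, 5, 6, 7}

1: Diamond Diamond p is F. ✓
2: Diamond Diamond p is T. ✗
3: Diamond Diamond p is T. ✗
4: Diamond Diamond p is F. ✓
5: Diamond Diamond p is F. ✓
6: Diamond Diamond p is F. ✓
7: Diamond Diamond p is F. ✓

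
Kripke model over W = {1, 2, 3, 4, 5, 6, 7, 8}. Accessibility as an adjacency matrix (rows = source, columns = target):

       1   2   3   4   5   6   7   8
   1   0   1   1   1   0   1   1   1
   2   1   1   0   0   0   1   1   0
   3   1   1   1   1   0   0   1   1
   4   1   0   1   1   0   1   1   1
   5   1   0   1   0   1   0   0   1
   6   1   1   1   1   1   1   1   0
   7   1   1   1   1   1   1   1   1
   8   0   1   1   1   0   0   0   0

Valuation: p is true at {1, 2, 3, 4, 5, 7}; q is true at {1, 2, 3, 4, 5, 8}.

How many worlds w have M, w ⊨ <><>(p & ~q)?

1: successors {2, 3, 4, 6, 7, 8}; <>(p & ~q) there: 2:T, 3:T, 4:T, 6:T, 7:T, 8:F. ✓
2: successors {1, 2, 6, 7}; <>(p & ~q) there: 1:T, 2:T, 6:T, 7:T. ✓
3: successors {1, 2, 3, 4, 7, 8}; <>(p & ~q) there: 1:T, 2:T, 3:T, 4:T, 7:T, 8:F. ✓
4: successors {1, 3, 4, 6, 7, 8}; <>(p & ~q) there: 1:T, 3:T, 4:T, 6:T, 7:T, 8:F. ✓
5: successors {1, 3, 5, 8}; <>(p & ~q) there: 1:T, 3:T, 5:F, 8:F. ✓
6: successors {1, 2, 3, 4, 5, 6, 7}; <>(p & ~q) there: 1:T, 2:T, 3:T, 4:T, 5:F, 6:T, 7:T. ✓
7: successors {1, 2, 3, 4, 5, 6, 7, 8}; <>(p & ~q) there: 1:T, 2:T, 3:T, 4:T, 5:F, 6:T, 7:T, 8:F. ✓
8: successors {2, 3, 4}; <>(p & ~q) there: 2:T, 3:T, 4:T. ✓
Satisfying worlds: {1, 2, 3, 4, 5, 6, 7, 8}.

8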